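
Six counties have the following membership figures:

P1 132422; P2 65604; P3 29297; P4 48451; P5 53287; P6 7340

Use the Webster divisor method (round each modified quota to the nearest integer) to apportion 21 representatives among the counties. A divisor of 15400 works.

With modified divisor 15400: modified quotas P1 8.599, P2 4.260, P3 1.902, P4 3.146, P5 3.460, P6 0.477.
Rounding to the nearest integer: P1 9, P2 4, P3 2, P4 3, P5 3, P6 0 (total 21).

P1=9, P2=4, P3=2, P4=3, P5=3, P6=0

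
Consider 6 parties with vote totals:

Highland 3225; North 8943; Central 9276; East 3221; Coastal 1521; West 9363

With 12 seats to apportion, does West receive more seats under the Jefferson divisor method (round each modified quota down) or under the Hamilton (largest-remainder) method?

Jefferson: Highland 1, North 3, Central 3, East 1, Coastal 0, West 4.
Hamilton: Highland 1, North 3, Central 3, East 1, Coastal 1, West 3.
West gets 4 under Jefferson and 3 under Hamilton.

Jefferson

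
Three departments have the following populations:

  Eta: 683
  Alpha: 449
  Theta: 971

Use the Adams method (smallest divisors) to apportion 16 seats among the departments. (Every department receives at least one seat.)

Eta 5; Alpha 4; Theta 7

Standard divisor 2103/16 ≈ 131.438; standard quotas: Eta 5.196, Alpha 3.416, Theta 7.388.
Rounding up gives 6, 4, 8 = 18 seats, so the divisor must be adjusted.
With modified divisor 140: modified quotas Eta 4.879, Alpha 3.207, Theta 6.936.
Rounding up: Eta 5, Alpha 4, Theta 7 (total 16).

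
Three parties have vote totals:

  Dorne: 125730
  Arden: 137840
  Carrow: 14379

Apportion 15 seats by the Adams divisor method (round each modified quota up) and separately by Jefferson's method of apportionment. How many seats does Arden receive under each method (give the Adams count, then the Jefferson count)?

Adams: Dorne 7, Arden 7, Carrow 1.
Jefferson: Dorne 7, Arden 8, Carrow 0.
Arden gets 7 under Adams and 8 under Jefferson.

7 and 8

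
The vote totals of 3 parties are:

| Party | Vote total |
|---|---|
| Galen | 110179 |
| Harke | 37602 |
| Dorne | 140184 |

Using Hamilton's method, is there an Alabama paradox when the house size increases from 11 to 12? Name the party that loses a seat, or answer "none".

At 11 seats: Galen 4, Harke 2, Dorne 5.
At 12 seats: Galen 5, Harke 1, Dorne 6.
Harke drops from 2 to 1.

Harke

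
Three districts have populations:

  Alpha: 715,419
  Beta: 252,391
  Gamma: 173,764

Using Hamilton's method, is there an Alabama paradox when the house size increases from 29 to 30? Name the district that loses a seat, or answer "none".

Gamma

At 29 seats: Alpha 18, Beta 6, Gamma 5.
At 30 seats: Alpha 19, Beta 7, Gamma 4.
Gamma drops from 5 to 4.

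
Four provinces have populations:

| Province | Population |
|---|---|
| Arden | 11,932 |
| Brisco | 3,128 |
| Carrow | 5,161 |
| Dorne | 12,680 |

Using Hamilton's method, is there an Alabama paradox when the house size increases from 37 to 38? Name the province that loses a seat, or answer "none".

Brisco

At 37 seats: Arden 13, Brisco 4, Carrow 6, Dorne 14.
At 38 seats: Arden 14, Brisco 3, Carrow 6, Dorne 15.
Brisco drops from 4 to 3.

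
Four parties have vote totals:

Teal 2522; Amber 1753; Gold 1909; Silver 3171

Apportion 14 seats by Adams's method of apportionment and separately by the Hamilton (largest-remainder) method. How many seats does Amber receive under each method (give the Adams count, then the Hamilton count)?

Adams: Teal 4, Amber 3, Gold 3, Silver 4.
Hamilton: Teal 4, Amber 2, Gold 3, Silver 5.
Amber gets 3 under Adams and 2 under Hamilton.

3 and 2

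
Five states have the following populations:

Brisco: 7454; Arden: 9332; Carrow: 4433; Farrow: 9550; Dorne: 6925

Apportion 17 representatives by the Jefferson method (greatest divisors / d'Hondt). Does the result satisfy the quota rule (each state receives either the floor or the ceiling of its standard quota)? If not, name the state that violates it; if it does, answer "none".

Standard quotas: Brisco 3.362, Arden 4.209, Carrow 1.999, Farrow 4.307, Dorne 3.123.
Jefferson allocation: Brisco 3, Arden 4, Carrow 2, Farrow 5, Dorne 3.
Every allocation lies between the lower and upper quota.

none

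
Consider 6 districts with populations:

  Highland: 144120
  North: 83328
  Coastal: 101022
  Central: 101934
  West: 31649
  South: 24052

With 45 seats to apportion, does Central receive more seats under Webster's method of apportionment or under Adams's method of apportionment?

Webster: Highland 13, North 8, Coastal 9, Central 10, West 3, South 2.
Adams: Highland 13, North 8, Coastal 9, Central 9, West 3, South 3.
Central gets 10 under Webster and 9 under Adams.

Webster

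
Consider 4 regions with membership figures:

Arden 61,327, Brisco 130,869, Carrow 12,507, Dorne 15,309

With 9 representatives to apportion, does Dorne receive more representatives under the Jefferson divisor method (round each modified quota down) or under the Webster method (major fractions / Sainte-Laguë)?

Jefferson: Arden 3, Brisco 6, Carrow 0, Dorne 0.
Webster: Arden 2, Brisco 5, Carrow 1, Dorne 1.
Dorne gets 0 under Jefferson and 1 under Webster.

Webster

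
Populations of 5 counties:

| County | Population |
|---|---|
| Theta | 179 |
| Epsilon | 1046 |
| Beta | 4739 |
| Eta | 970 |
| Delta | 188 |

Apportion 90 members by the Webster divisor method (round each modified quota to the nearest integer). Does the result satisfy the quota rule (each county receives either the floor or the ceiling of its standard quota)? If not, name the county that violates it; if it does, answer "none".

Beta

Standard quotas: Theta 2.262, Epsilon 13.218, Beta 59.886, Eta 12.258, Delta 2.376.
Webster allocation: Theta 2, Epsilon 13, Beta 61, Eta 12, Delta 2.
Beta has quota 59.886 (lower 59, upper 60) but receives 61 — outside the quota interval.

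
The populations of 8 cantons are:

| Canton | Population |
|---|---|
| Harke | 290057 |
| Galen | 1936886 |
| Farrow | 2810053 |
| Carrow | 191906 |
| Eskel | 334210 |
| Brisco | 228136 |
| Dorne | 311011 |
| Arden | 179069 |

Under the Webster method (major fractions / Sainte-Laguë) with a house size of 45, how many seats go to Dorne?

2

Standard divisor 6281328/45 ≈ 139585.067; standard quotas: Harke 2.078, Galen 13.876, Farrow 20.131, Carrow 1.375, Eskel 2.394, Brisco 1.634, Dorne 2.228, Arden 1.283.
Rounding to the nearest integer gives 2, 14, 20, 1, 2, 2, 2, 1 = 44 seats, so the divisor must be adjusted.
With modified divisor 135400: modified quotas Harke 2.142, Galen 14.305, Farrow 20.754, Carrow 1.417, Eskel 2.468, Brisco 1.685, Dorne 2.297, Arden 1.323.
Rounding to the nearest integer: Harke 2, Galen 14, Farrow 21, Carrow 1, Eskel 2, Brisco 2, Dorne 2, Arden 1 (total 45).
Dorne receives 2.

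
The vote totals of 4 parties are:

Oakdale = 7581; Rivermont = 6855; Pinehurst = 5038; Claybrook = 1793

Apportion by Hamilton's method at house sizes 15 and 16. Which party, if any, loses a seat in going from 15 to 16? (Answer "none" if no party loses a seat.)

At 15 seats: Oakdale 5, Rivermont 5, Pinehurst 4, Claybrook 1.
At 16 seats: Oakdale 6, Rivermont 5, Pinehurst 4, Claybrook 1.
No party's allocation decreased.

none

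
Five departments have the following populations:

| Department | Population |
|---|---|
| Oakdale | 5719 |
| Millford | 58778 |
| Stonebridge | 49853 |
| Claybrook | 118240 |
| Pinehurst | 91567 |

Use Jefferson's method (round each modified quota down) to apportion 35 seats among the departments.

Oakdale 0; Millford 6; Stonebridge 5; Claybrook 14; Pinehurst 10

Standard divisor 324157/35 ≈ 9261.629; standard quotas: Oakdale 0.617, Millford 6.346, Stonebridge 5.383, Claybrook 12.767, Pinehurst 9.887.
Rounding down gives 0, 6, 5, 12, 9 = 32 seats, so the divisor must be adjusted.
With modified divisor 8421: modified quotas Oakdale 0.679, Millford 6.980, Stonebridge 5.920, Claybrook 14.041, Pinehurst 10.874.
Rounding down: Oakdale 0, Millford 6, Stonebridge 5, Claybrook 14, Pinehurst 10 (total 35).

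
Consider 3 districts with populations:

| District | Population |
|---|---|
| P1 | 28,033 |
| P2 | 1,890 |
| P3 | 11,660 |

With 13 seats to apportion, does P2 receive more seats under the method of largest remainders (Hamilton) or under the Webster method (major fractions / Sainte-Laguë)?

Webster

Hamilton: P1 9, P2 0, P3 4.
Webster: P1 8, P2 1, P3 4.
P2 gets 0 under Hamilton and 1 under Webster.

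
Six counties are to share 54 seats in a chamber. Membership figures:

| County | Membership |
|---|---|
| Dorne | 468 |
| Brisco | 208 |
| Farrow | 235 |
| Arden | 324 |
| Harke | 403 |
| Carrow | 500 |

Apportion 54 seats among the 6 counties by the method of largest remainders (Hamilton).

Total 2138; standard divisor 2138/54 ≈ 39.593.
Standard quotas: Dorne 11.820, Brisco 5.254, Farrow 5.935, Arden 8.183, Harke 10.179, Carrow 12.629.
Lower quotas: Dorne 11, Brisco 5, Farrow 5, Arden 8, Harke 10, Carrow 12 (sum 51, leaving 3 seats).
Remainders in descending order: Farrow 0.935, Dorne 0.820, Carrow 0.629, Brisco 0.254, Arden 0.183, Harke 0.179.
Largest remainders: Farrow, Dorne, Carrow receive the extra seats.

Dorne 12, Brisco 5, Farrow 6, Arden 8, Harke 10, Carrow 13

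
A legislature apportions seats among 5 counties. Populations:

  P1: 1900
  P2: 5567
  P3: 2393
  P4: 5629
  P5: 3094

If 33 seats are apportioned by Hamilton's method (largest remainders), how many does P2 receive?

Total 18583; standard divisor 18583/33 ≈ 563.121.
Standard quotas: P1 3.3741, P2 9.8860, P3 4.2495, P4 9.9961, P5 5.4944.
Lower quotas: P1 3, P2 9, P3 4, P4 9, P5 5 (sum 30, leaving 3 seats).
Remainders in descending order: P4 0.9961, P2 0.8860, P5 0.4944, P1 0.3741, P3 0.2495.
Largest remainders: P4, P2, P5 receive the extra seats.
P2 receives 10.

10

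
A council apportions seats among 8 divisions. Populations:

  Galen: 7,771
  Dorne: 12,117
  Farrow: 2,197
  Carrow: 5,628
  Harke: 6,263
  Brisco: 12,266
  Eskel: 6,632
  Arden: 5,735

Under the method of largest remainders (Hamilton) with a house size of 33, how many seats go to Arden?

3

Total 58609; standard divisor 58609/33 ≈ 1776.03.
Standard quotas: Galen 4.3755, Dorne 6.8225, Farrow 1.2370, Carrow 3.1689, Harke 3.5264, Brisco 6.9064, Eskel 3.7342, Arden 3.2291.
Lower quotas: Galen 4, Dorne 6, Farrow 1, Carrow 3, Harke 3, Brisco 6, Eskel 3, Arden 3 (sum 29, leaving 4 seats).
Remainders in descending order: Brisco 0.9064, Dorne 0.8225, Eskel 0.7342, Harke 0.5264, Galen 0.3755, Farrow 0.2370, Arden 0.2291, Carrow 0.1689.
The surplus seats go to Brisco, Dorne, Eskel, Harke.
Arden receives 3.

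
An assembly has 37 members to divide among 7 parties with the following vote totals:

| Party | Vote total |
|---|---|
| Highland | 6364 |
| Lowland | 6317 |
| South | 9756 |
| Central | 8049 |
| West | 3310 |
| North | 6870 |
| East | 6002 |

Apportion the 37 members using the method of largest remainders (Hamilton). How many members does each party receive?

Highland 5; Lowland 5; South 8; Central 6; West 3; North 5; East 5

Total 46668; standard divisor 46668/37 ≈ 1261.297.
Standard quotas: Highland 5.0456, Lowland 5.0083, South 7.7349, Central 6.3815, West 2.6243, North 5.4468, East 4.7586.
Lower quotas: Highland 5, Lowland 5, South 7, Central 6, West 2, North 5, East 4 (sum 34, leaving 3 seats).
Remainders in descending order: East 0.7586, South 0.7349, West 0.6243, North 0.4468, Central 0.3815, Highland 0.0456, Lowland 0.0083.
The surplus seats go to East, South, West.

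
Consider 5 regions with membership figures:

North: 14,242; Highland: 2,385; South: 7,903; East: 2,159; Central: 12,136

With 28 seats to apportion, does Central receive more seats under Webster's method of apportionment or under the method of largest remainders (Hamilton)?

Hamilton

Webster: North 10, Highland 2, South 6, East 2, Central 8.
Hamilton: North 10, Highland 2, South 6, East 1, Central 9.
Central gets 8 under Webster and 9 under Hamilton.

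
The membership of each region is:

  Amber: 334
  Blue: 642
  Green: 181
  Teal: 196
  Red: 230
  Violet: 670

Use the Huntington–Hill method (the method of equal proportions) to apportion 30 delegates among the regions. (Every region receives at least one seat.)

Amber: 4; Blue: 9; Green: 2; Teal: 3; Red: 3; Violet: 9

With divisor 75: modified quotas Amber 4.453, Blue 8.560, Green 2.413, Teal 2.613, Red 3.067, Violet 8.933.
Geometric-mean thresholds: Amber √(4·5)=4.472, Blue √(8·9)=8.485, Green √(2·3)=2.449, Teal √(2·3)=2.449, Red √(3·4)=3.464, Violet √(8·9)=8.485.
Each quota rounded against its threshold gives Amber 4, Blue 9, Green 2, Teal 3, Red 3, Violet 9 (total 30).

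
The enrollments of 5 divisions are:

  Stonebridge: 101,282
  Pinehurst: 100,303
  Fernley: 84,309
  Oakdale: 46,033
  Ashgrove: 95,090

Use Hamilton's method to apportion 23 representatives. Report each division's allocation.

Total 427017; standard divisor 427017/23 ≈ 18565.957.
Standard quotas: Stonebridge 5.4553, Pinehurst 5.4025, Fernley 4.5411, Oakdale 2.4794, Ashgrove 5.1217.
Lower quotas: Stonebridge 5, Pinehurst 5, Fernley 4, Oakdale 2, Ashgrove 5 (sum 21, leaving 2 seats).
Remainders in descending order: Fernley 0.5411, Oakdale 0.4794, Stonebridge 0.4553, Pinehurst 0.4025, Ashgrove 0.1217.
The surplus seats go to Fernley, Oakdale.

Stonebridge 5; Pinehurst 5; Fernley 5; Oakdale 3; Ashgrove 5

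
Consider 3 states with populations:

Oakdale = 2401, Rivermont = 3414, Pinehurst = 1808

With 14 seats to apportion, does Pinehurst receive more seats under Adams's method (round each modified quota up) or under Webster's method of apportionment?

Adams: Oakdale 4, Rivermont 6, Pinehurst 4.
Webster: Oakdale 5, Rivermont 6, Pinehurst 3.
Pinehurst gets 4 under Adams and 3 under Webster.

Adams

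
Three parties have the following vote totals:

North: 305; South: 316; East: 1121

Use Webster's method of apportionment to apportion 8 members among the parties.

Standard divisor 1742/8 ≈ 217.75; standard quotas: North 1.401, South 1.451, East 5.148.
Rounding to the nearest integer gives 1, 1, 5 = 7 seats, so the divisor must be adjusted.
With modified divisor 207: modified quotas North 1.473, South 1.527, East 5.415.
Rounding to the nearest integer: North 1, South 2, East 5 (total 8).

North=1; South=2; East=5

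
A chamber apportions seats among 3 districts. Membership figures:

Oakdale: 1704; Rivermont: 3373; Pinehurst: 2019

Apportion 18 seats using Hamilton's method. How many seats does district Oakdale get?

4

Standard divisor: 7096 ÷ 18 ≈ 394.222.
Standard quotas: Oakdale 4.322, Rivermont 8.556, Pinehurst 5.121.
Lower quotas: Oakdale 4, Rivermont 8, Pinehurst 5 (sum 17, leaving 1 seat).
Remainders in descending order: Rivermont 0.556, Oakdale 0.322, Pinehurst 0.121.
Largest remainder: Rivermont receives the extra seat.
Oakdale receives 4.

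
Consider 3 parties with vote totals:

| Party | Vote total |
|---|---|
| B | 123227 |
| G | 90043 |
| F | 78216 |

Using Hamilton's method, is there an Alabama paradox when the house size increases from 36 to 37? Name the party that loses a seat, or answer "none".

none

At 36 seats: B 15, G 11, F 10.
At 37 seats: B 16, G 11, F 10.
No party's allocation decreased.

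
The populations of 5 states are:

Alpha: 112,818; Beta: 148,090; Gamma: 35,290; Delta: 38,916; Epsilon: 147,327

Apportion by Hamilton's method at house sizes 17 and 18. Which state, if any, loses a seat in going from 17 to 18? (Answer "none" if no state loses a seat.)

At 17 seats: Alpha 4, Beta 5, Gamma 1, Delta 2, Epsilon 5.
At 18 seats: Alpha 4, Beta 6, Gamma 1, Delta 1, Epsilon 6.
Delta drops from 2 to 1.

Delta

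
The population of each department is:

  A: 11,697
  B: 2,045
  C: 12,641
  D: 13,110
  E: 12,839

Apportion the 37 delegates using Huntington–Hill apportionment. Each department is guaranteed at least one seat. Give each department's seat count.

A=8; B=2; C=9; D=9; E=9

With divisor 1414: modified quotas A 8.272, B 1.446, C 8.940, D 9.272, E 9.080.
Geometric-mean thresholds: A √(8·9)=8.485, B √(1·2)=1.414, C √(8·9)=8.485, D √(9·10)=9.487, E √(9·10)=9.487.
Each quota rounded against its threshold gives A 8, B 2, C 9, D 9, E 9 (total 37).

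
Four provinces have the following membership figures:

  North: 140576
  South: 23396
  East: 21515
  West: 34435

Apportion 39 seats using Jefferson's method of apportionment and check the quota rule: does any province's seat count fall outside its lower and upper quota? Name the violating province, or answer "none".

North

Standard quotas: North 24.929, South 4.149, East 3.815, West 6.107.
Jefferson allocation: North 26, South 4, East 3, West 6.
North has quota 24.929 (lower 24, upper 25) but receives 26 — outside the quota interval.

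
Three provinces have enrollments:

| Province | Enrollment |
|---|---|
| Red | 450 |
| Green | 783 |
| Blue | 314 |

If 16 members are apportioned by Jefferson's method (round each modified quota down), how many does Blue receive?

Standard divisor 1547/16 ≈ 96.688; standard quotas: Red 4.654, Green 8.098, Blue 3.248.
Rounding down gives 4, 8, 3 = 15 seats, so the divisor must be adjusted.
With modified divisor 88: modified quotas Red 5.114, Green 8.898, Blue 3.568.
Rounding down: Red 5, Green 8, Blue 3 (total 16).
Blue receives 3.

3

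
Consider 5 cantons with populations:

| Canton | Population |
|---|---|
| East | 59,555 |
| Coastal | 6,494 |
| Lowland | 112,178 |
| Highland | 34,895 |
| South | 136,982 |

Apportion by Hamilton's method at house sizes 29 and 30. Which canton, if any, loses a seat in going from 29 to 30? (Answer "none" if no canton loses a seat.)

Coastal

At 29 seats: East 5, Coastal 1, Lowland 9, Highland 3, South 11.
At 30 seats: East 5, Coastal 0, Lowland 10, Highland 3, South 12.
Coastal drops from 1 to 0.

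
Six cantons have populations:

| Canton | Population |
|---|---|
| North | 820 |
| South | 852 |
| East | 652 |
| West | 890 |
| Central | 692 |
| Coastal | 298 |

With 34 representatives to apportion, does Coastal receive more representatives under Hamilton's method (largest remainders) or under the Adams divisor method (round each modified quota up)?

Adams

Hamilton: North 7, South 7, East 5, West 7, Central 6, Coastal 2.
Adams: North 6, South 7, East 5, West 7, Central 6, Coastal 3.
Coastal gets 2 under Hamilton and 3 under Adams.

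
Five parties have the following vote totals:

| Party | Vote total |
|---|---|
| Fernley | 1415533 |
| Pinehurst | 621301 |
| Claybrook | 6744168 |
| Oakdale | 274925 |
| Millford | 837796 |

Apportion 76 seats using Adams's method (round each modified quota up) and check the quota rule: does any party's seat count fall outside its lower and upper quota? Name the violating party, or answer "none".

Claybrook

Standard quotas: Fernley 10.874, Pinehurst 4.773, Claybrook 51.806, Oakdale 2.112, Millford 6.436.
Adams allocation: Fernley 11, Pinehurst 5, Claybrook 50, Oakdale 3, Millford 7.
Claybrook has quota 51.806 (lower 51, upper 52) but receives 50 — outside the quota interval.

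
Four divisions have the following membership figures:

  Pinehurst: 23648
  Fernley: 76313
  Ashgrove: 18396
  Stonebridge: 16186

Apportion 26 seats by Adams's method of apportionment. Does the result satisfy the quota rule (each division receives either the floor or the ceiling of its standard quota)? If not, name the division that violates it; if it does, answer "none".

none

Standard quotas: Pinehurst 4.570, Fernley 14.747, Ashgrove 3.555, Stonebridge 3.128.
Adams allocation: Pinehurst 5, Fernley 14, Ashgrove 4, Stonebridge 3.
Every allocation lies between the lower and upper quota.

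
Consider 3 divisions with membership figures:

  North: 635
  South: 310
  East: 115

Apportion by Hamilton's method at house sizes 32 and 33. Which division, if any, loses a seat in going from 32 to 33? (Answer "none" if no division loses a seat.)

At 32 seats: North 19, South 9, East 4.
At 33 seats: North 20, South 10, East 3.
East drops from 4 to 3.

East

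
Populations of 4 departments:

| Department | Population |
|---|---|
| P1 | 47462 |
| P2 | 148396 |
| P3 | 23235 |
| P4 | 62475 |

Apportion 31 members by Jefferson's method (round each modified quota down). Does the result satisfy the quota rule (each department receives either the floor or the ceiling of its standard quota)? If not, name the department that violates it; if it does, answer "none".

none

Standard quotas: P1 5.225, P2 16.338, P3 2.558, P4 6.878.
Jefferson allocation: P1 5, P2 17, P3 2, P4 7.
Every allocation lies between the lower and upper quota.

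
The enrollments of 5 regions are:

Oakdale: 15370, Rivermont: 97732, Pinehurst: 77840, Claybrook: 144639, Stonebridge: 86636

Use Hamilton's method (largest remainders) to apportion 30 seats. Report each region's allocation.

Total 422217; standard divisor 422217/30 ≈ 14073.9.
Standard quotas: Oakdale 1.0921, Rivermont 6.9442, Pinehurst 5.5308, Claybrook 10.2771, Stonebridge 6.1558.
Lower quotas: Oakdale 1, Rivermont 6, Pinehurst 5, Claybrook 10, Stonebridge 6 (sum 28, leaving 2 seats).
Remainders in descending order: Rivermont 0.9442, Pinehurst 0.5308, Claybrook 0.2771, Stonebridge 0.1558, Oakdale 0.0921.
Largest remainders: Rivermont, Pinehurst receive the extra seats.

Oakdale 1; Rivermont 7; Pinehurst 6; Claybrook 10; Stonebridge 6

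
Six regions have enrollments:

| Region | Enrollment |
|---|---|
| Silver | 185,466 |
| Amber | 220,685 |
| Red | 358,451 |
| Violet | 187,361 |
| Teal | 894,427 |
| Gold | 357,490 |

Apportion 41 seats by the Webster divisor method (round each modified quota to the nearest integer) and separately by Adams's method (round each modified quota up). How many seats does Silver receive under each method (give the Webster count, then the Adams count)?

3 and 4

Webster: Silver 3, Amber 4, Red 7, Violet 3, Teal 17, Gold 7.
Adams: Silver 4, Amber 4, Red 7, Violet 4, Teal 16, Gold 6.
Silver gets 3 under Webster and 4 under Adams.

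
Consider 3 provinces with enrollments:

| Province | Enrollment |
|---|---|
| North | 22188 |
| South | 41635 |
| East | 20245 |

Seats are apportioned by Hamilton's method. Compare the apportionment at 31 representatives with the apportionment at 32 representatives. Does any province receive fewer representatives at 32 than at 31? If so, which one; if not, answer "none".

none

At 31 seats: North 8, South 15, East 8.
At 32 seats: North 8, South 16, East 8.
No province's allocation decreased.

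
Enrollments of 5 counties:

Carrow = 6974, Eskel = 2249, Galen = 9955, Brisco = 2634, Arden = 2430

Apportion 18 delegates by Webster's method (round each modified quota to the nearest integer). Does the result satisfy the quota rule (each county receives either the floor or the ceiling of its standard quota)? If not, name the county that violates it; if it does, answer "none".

none

Standard quotas: Carrow 5.178, Eskel 1.670, Galen 7.392, Brisco 1.956, Arden 1.804.
Webster allocation: Carrow 5, Eskel 2, Galen 7, Brisco 2, Arden 2.
Every allocation lies between the lower and upper quota.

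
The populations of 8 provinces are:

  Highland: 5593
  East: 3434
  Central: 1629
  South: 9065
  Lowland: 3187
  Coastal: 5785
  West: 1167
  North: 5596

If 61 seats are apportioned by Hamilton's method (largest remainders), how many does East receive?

Standard divisor: 35456 ÷ 61 ≈ 581.246.
Standard quotas: Highland 9.6224, East 5.9080, Central 2.8026, South 15.5958, Lowland 5.4830, Coastal 9.9528, West 2.0078, North 9.6276.
Lower quotas: Highland 9, East 5, Central 2, South 15, Lowland 5, Coastal 9, West 2, North 9 (sum 56, leaving 5 seats).
Remainders in descending order: Coastal 0.9528, East 0.9080, Central 0.8026, North 0.6276, Highland 0.6224, South 0.5958, Lowland 0.4830, West 0.0078.
The surplus seats go to Coastal, East, Central, North, Highland.
East receives 6.

6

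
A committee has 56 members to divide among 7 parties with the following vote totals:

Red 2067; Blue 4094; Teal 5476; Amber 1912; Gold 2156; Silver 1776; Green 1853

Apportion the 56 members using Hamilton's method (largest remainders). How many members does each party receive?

Standard divisor: 19334 ÷ 56 ≈ 345.25.
Standard quotas: Red 5.9870, Blue 11.8581, Teal 15.8610, Amber 5.5380, Gold 6.2448, Silver 5.1441, Green 5.3671.
Lower quotas: Red 5, Blue 11, Teal 15, Amber 5, Gold 6, Silver 5, Green 5 (sum 52, leaving 4 seats).
Remainders in descending order: Red 0.9870, Teal 0.8610, Blue 0.8581, Amber 0.5380, Green 0.3671, Gold 0.2448, Silver 0.1441.
The surplus seats go to Red, Teal, Blue, Amber.

Red 6, Blue 12, Teal 16, Amber 6, Gold 6, Silver 5, Green 5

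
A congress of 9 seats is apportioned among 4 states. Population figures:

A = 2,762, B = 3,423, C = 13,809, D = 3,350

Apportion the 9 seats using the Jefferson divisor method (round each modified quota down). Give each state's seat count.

Standard divisor 23344/9 ≈ 2593.778; standard quotas: A 1.065, B 1.320, C 5.324, D 1.292.
Rounding down gives 1, 1, 5, 1 = 8 seats, so the divisor must be adjusted.
With modified divisor 2100: modified quotas A 1.315, B 1.630, C 6.576, D 1.595.
Rounding down: A 1, B 1, C 6, D 1 (total 9).

A 1, B 1, C 6, D 1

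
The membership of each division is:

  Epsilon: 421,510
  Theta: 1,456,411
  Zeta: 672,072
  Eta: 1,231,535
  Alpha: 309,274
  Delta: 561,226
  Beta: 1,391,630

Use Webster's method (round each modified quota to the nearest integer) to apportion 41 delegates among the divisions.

Standard divisor 6043658/41 ≈ 147406.293; standard quotas: Epsilon 2.860, Theta 9.880, Zeta 4.559, Eta 8.355, Alpha 2.098, Delta 3.807, Beta 9.441.
Rounding to the nearest integer gives Epsilon 3, Theta 10, Zeta 5, Eta 8, Alpha 2, Delta 4, Beta 9 — total 41, matching the house size, so no adjustment is needed.

Epsilon 3, Theta 10, Zeta 5, Eta 8, Alpha 2, Delta 4, Beta 9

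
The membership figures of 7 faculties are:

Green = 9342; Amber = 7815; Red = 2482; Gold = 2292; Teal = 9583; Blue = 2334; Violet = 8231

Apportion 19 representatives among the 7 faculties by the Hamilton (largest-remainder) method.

Green 4, Amber 4, Red 1, Gold 1, Teal 4, Blue 1, Violet 4

Standard divisor: 42079 ÷ 19 ≈ 2214.684.
Standard quotas: Green 4.2182, Amber 3.5287, Red 1.1207, Gold 1.0349, Teal 4.3270, Blue 1.0539, Violet 3.7166.
Lower quotas: Green 4, Amber 3, Red 1, Gold 1, Teal 4, Blue 1, Violet 3 (sum 17, leaving 2 seats).
Remainders in descending order: Violet 0.7166, Amber 0.5287, Teal 0.3270, Green 0.2182, Red 0.1207, Blue 0.0539, Gold 0.0349.
Largest remainders: Violet, Amber receive the extra seats.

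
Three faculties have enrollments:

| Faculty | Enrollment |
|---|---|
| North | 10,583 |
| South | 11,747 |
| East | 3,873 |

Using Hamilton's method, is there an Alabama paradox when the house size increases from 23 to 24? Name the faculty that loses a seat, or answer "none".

At 23 seats: North 9, South 10, East 4.
At 24 seats: North 10, South 11, East 3.
East drops from 4 to 3.

East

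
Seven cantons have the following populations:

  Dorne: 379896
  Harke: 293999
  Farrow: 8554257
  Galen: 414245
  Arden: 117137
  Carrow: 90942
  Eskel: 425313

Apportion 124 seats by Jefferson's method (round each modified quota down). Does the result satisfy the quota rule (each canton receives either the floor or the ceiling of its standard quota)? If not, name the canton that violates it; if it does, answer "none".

Farrow

Standard quotas: Dorne 4.584, Harke 3.548, Farrow 103.226, Galen 4.999, Arden 1.414, Carrow 1.097, Eskel 5.132.
Jefferson allocation: Dorne 4, Harke 3, Farrow 105, Galen 5, Arden 1, Carrow 1, Eskel 5.
Farrow has quota 103.226 (lower 103, upper 104) but receives 105 — outside the quota interval.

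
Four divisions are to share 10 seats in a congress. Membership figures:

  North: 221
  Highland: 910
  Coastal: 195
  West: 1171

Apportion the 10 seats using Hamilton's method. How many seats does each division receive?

North 1; Highland 3; Coastal 1; West 5

The standard divisor is 2497/10 ≈ 249.7.
Standard quotas: North 0.885, Highland 3.644, Coastal 0.781, West 4.690.
Lower quotas: North 0, Highland 3, Coastal 0, West 4 (sum 7, leaving 3 seats).
Remainders in descending order: North 0.885, Coastal 0.781, West 0.690, Highland 0.644.
Largest remainders: North, Coastal, West receive the extra seats.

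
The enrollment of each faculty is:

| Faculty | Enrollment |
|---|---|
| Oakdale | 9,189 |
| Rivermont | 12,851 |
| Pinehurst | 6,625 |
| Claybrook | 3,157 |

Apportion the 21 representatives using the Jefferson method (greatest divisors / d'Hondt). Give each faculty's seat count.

Oakdale 6, Rivermont 9, Pinehurst 4, Claybrook 2

Standard divisor 31822/21 ≈ 1515.333; standard quotas: Oakdale 6.064, Rivermont 8.481, Pinehurst 4.372, Claybrook 2.083.
Rounding down gives 6, 8, 4, 2 = 20 seats, so the divisor must be adjusted.
With modified divisor 1400: modified quotas Oakdale 6.564, Rivermont 9.179, Pinehurst 4.732, Claybrook 2.255.
Rounding down: Oakdale 6, Rivermont 9, Pinehurst 4, Claybrook 2 (total 21).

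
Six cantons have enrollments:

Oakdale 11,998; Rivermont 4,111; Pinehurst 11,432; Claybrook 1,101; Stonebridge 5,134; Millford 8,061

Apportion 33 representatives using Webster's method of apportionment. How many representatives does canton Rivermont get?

3

Standard divisor 41837/33 ≈ 1267.788; standard quotas: Oakdale 9.464, Rivermont 3.243, Pinehurst 9.017, Claybrook 0.868, Stonebridge 4.050, Millford 6.358.
Rounding to the nearest integer gives 9, 3, 9, 1, 4, 6 = 32 seats, so the divisor must be adjusted.
With modified divisor 1250: modified quotas Oakdale 9.598, Rivermont 3.289, Pinehurst 9.146, Claybrook 0.881, Stonebridge 4.107, Millford 6.449.
Rounding to the nearest integer: Oakdale 10, Rivermont 3, Pinehurst 9, Claybrook 1, Stonebridge 4, Millford 6 (total 33).
Rivermont receives 3.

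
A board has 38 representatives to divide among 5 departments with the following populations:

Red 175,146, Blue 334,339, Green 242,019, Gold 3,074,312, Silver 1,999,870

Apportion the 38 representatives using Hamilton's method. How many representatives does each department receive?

Red 1, Blue 2, Green 2, Gold 20, Silver 13

Total 5825686; standard divisor 5825686/38 ≈ 153307.526.
Standard quotas: Red 1.1424, Blue 2.1808, Green 1.5787, Gold 20.0532, Silver 13.0448.
Lower quotas: Red 1, Blue 2, Green 1, Gold 20, Silver 13 (sum 37, leaving 1 seat).
Remainders in descending order: Green 0.5787, Blue 0.1808, Red 0.1424, Gold 0.0532, Silver 0.0448.
Largest remainder: Green receives the extra seat.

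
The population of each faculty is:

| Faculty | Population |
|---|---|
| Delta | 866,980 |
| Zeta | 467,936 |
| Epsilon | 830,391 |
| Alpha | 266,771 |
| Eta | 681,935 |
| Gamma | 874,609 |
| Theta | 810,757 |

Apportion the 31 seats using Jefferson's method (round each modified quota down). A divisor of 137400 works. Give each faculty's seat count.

Delta 6, Zeta 3, Epsilon 6, Alpha 1, Eta 4, Gamma 6, Theta 5

With modified divisor 137400: modified quotas Delta 6.310, Zeta 3.406, Epsilon 6.044, Alpha 1.942, Eta 4.963, Gamma 6.365, Theta 5.901.
Rounding down: Delta 6, Zeta 3, Epsilon 6, Alpha 1, Eta 4, Gamma 6, Theta 5 (total 31).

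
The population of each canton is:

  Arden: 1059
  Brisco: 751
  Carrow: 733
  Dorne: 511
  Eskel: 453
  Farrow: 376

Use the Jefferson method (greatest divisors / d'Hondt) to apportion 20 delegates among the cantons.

Standard divisor 3883/20 ≈ 194.15; standard quotas: Arden 5.455, Brisco 3.868, Carrow 3.775, Dorne 2.632, Eskel 2.333, Farrow 1.937.
Rounding down gives 5, 3, 3, 2, 2, 1 = 16 seats, so the divisor must be adjusted.
With modified divisor 173: modified quotas Arden 6.121, Brisco 4.341, Carrow 4.237, Dorne 2.954, Eskel 2.618, Farrow 2.173.
Rounding down: Arden 6, Brisco 4, Carrow 4, Dorne 2, Eskel 2, Farrow 2 (total 20).

Arden 6, Brisco 4, Carrow 4, Dorne 2, Eskel 2, Farrow 2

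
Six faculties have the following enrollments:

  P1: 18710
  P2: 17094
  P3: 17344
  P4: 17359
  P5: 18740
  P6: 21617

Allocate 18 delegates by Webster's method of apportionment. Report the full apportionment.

Standard divisor 110864/18 ≈ 6159.111; standard quotas: P1 3.038, P2 2.775, P3 2.816, P4 2.818, P5 3.043, P6 3.510.
Rounding to the nearest integer gives 3, 3, 3, 3, 3, 4 = 19 seats, so the divisor must be adjusted.
With modified divisor 6500: modified quotas P1 2.878, P2 2.630, P3 2.668, P4 2.671, P5 2.883, P6 3.326.
Rounding to the nearest integer: P1 3, P2 3, P3 3, P4 3, P5 3, P6 3 (total 18).

P1 3; P2 3; P3 3; P4 3; P5 3; P6 3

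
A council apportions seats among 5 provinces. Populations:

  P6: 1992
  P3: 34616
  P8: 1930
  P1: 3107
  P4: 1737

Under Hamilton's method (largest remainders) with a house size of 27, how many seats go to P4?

1

Total 43382; standard divisor 43382/27 ≈ 1606.741.
Standard quotas: P6 1.2398, P3 21.5442, P8 1.2012, P1 1.9337, P4 1.0811.
Lower quotas: P6 1, P3 21, P8 1, P1 1, P4 1 (sum 25, leaving 2 seats).
Remainders in descending order: P1 0.9337, P3 0.5442, P6 0.2398, P8 0.2012, P4 0.0811.
Largest remainders: P1, P3 receive the extra seats.
P4 receives 1.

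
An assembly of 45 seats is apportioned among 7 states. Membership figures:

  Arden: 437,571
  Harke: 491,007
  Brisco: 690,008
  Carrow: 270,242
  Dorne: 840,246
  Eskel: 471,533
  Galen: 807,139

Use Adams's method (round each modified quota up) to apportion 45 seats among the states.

Standard divisor 4007746/45 ≈ 89061.022; standard quotas: Arden 4.913, Harke 5.513, Brisco 7.748, Carrow 3.034, Dorne 9.434, Eskel 5.294, Galen 9.063.
Rounding up gives 5, 6, 8, 4, 10, 6, 10 = 49 seats, so the divisor must be adjusted.
With modified divisor 96300: modified quotas Arden 4.544, Harke 5.099, Brisco 7.165, Carrow 2.806, Dorne 8.725, Eskel 4.897, Galen 8.382.
Rounding up: Arden 5, Harke 6, Brisco 8, Carrow 3, Dorne 9, Eskel 5, Galen 9 (total 45).

Arden 5, Harke 6, Brisco 8, Carrow 3, Dorne 9, Eskel 5, Galen 9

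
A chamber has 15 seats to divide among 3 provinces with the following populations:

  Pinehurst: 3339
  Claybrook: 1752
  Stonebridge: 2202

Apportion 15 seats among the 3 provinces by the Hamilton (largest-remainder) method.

Pinehurst 7, Claybrook 4, Stonebridge 4

Total 7293; standard divisor 7293/15 ≈ 486.2.
Standard quotas: Pinehurst 6.868, Claybrook 3.603, Stonebridge 4.529.
Lower quotas: Pinehurst 6, Claybrook 3, Stonebridge 4 (sum 13, leaving 2 seats).
Remainders in descending order: Pinehurst 0.868, Claybrook 0.603, Stonebridge 0.529.
The surplus seats go to Pinehurst, Claybrook.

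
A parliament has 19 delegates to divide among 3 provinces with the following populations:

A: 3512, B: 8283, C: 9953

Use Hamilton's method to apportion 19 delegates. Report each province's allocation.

Total 21748; standard divisor 21748/19 ≈ 1144.632.
Standard quotas: A 3.0682, B 7.2364, C 8.6954.
Lower quotas: A 3, B 7, C 8 (sum 18, leaving 1 seat).
Remainders in descending order: C 0.6954, B 0.2364, A 0.0682.
The surplus seat goes to C.

A 3, B 7, C 9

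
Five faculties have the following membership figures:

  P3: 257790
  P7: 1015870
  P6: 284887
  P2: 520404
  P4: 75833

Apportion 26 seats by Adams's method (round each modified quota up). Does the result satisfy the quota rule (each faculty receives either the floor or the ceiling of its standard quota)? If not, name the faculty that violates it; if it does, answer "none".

Standard quotas: P3 3.111, P7 12.258, P6 3.437, P2 6.279, P4 0.915.
Adams allocation: P3 3, P7 12, P6 4, P2 6, P4 1.
Every allocation lies between the lower and upper quota.

none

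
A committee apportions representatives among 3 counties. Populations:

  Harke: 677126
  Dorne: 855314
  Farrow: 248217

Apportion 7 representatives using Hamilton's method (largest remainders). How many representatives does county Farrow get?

1

The standard divisor is 1780657/7 ≈ 254379.571.
Standard quotas: Harke 2.6619, Dorne 3.3624, Farrow 0.9758.
Lower quotas: Harke 2, Dorne 3, Farrow 0 (sum 5, leaving 2 seats).
Remainders in descending order: Farrow 0.9758, Harke 0.6619, Dorne 0.3624.
Largest remainders: Farrow, Harke receive the extra seats.
Farrow receives 1.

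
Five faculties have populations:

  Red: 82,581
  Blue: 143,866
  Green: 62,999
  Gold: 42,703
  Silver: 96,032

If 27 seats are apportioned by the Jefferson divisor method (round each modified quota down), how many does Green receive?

Standard divisor 428181/27 ≈ 15858.556; standard quotas: Red 5.207, Blue 9.072, Green 3.973, Gold 2.693, Silver 6.056.
Rounding down gives 5, 9, 3, 2, 6 = 25 seats, so the divisor must be adjusted.
With modified divisor 14340.9: modified quotas Red 5.758, Blue 10.032, Green 4.393, Gold 2.978, Silver 6.696.
Rounding down: Red 5, Blue 10, Green 4, Gold 2, Silver 6 (total 27).
Green receives 4.

4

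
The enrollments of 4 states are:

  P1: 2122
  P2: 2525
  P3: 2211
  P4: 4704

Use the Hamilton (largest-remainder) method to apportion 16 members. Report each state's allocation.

P1 3, P2 3, P3 3, P4 7

The standard divisor is 11562/16 ≈ 722.625.
Standard quotas: P1 2.937, P2 3.494, P3 3.060, P4 6.510.
Lower quotas: P1 2, P2 3, P3 3, P4 6 (sum 14, leaving 2 seats).
Remainders in descending order: P1 0.937, P4 0.510, P2 0.494, P3 0.060.
Largest remainders: P1, P4 receive the extra seats.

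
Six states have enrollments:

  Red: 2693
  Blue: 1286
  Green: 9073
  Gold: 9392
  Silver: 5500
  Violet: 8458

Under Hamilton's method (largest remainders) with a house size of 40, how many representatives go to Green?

10

Standard divisor: 36402 ÷ 40 ≈ 910.05.
Standard quotas: Red 2.9592, Blue 1.4131, Green 9.9698, Gold 10.3203, Silver 6.0436, Violet 9.2940.
Lower quotas: Red 2, Blue 1, Green 9, Gold 10, Silver 6, Violet 9 (sum 37, leaving 3 seats).
Remainders in descending order: Green 0.9698, Red 0.9592, Blue 0.4131, Gold 0.3203, Violet 0.2940, Silver 0.0436.
Largest remainders: Green, Red, Blue receive the extra seats.
Green receives 10.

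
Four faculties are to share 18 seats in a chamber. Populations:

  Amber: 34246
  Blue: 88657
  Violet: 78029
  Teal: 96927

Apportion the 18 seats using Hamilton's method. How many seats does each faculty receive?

Amber=2, Blue=5, Violet=5, Teal=6

The standard divisor is 297859/18 ≈ 16547.722.
Standard quotas: Amber 2.0695, Blue 5.3577, Violet 4.7154, Teal 5.8574.
Lower quotas: Amber 2, Blue 5, Violet 4, Teal 5 (sum 16, leaving 2 seats).
Remainders in descending order: Teal 0.8574, Violet 0.7154, Blue 0.3577, Amber 0.0695.
Largest remainders: Teal, Violet receive the extra seats.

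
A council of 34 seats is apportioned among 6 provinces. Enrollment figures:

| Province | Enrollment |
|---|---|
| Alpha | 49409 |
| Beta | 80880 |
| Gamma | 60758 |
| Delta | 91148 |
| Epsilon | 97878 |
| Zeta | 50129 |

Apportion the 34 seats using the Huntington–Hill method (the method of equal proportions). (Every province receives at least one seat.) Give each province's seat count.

With divisor 12780: modified quotas Alpha 3.866, Beta 6.329, Gamma 4.754, Delta 7.132, Epsilon 7.659, Zeta 3.922.
Geometric-mean thresholds: Alpha √(3·4)=3.464, Beta √(6·7)=6.481, Gamma √(4·5)=4.472, Delta √(7·8)=7.483, Epsilon √(7·8)=7.483, Zeta √(3·4)=3.464.
Each quota rounded against its threshold gives Alpha 4, Beta 6, Gamma 5, Delta 7, Epsilon 8, Zeta 4 (total 34).

Alpha=4, Beta=6, Gamma=5, Delta=7, Epsilon=8, Zeta=4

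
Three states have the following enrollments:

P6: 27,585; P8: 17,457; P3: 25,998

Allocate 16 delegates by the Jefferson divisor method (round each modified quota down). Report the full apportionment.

Standard divisor 71040/16 ≈ 4440; standard quotas: P6 6.213, P8 3.932, P3 5.855.
Rounding down gives 6, 3, 5 = 14 seats, so the divisor must be adjusted.
With modified divisor 4100: modified quotas P6 6.728, P8 4.258, P3 6.341.
Rounding down: P6 6, P8 4, P3 6 (total 16).

P6=6, P8=4, P3=6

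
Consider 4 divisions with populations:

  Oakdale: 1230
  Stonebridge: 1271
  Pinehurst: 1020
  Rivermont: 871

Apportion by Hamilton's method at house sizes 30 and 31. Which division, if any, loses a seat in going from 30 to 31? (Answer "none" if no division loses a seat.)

none

At 30 seats: Oakdale 8, Stonebridge 9, Pinehurst 7, Rivermont 6.
At 31 seats: Oakdale 9, Stonebridge 9, Pinehurst 7, Rivermont 6.
No division's allocation decreased.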